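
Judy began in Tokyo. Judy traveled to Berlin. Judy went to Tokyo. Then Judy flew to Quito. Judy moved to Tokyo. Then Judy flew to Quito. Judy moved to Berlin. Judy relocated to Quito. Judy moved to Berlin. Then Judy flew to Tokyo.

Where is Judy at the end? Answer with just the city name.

Tracking Judy's location:
Start: Judy is in Tokyo.
After move 1: Tokyo -> Berlin. Judy is in Berlin.
After move 2: Berlin -> Tokyo. Judy is in Tokyo.
After move 3: Tokyo -> Quito. Judy is in Quito.
After move 4: Quito -> Tokyo. Judy is in Tokyo.
After move 5: Tokyo -> Quito. Judy is in Quito.
After move 6: Quito -> Berlin. Judy is in Berlin.
After move 7: Berlin -> Quito. Judy is in Quito.
After move 8: Quito -> Berlin. Judy is in Berlin.
After move 9: Berlin -> Tokyo. Judy is in Tokyo.

Answer: Tokyo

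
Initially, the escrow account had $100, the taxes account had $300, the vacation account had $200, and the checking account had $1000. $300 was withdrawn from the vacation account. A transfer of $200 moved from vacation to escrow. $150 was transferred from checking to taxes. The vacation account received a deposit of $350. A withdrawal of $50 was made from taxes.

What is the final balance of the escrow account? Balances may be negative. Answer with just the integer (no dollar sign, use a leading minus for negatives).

Tracking account balances step by step:
Start: escrow=100, taxes=300, vacation=200, checking=1000
Event 1 (withdraw 300 from vacation): vacation: 200 - 300 = -100. Balances: escrow=100, taxes=300, vacation=-100, checking=1000
Event 2 (transfer 200 vacation -> escrow): vacation: -100 - 200 = -300, escrow: 100 + 200 = 300. Balances: escrow=300, taxes=300, vacation=-300, checking=1000
Event 3 (transfer 150 checking -> taxes): checking: 1000 - 150 = 850, taxes: 300 + 150 = 450. Balances: escrow=300, taxes=450, vacation=-300, checking=850
Event 4 (deposit 350 to vacation): vacation: -300 + 350 = 50. Balances: escrow=300, taxes=450, vacation=50, checking=850
Event 5 (withdraw 50 from taxes): taxes: 450 - 50 = 400. Balances: escrow=300, taxes=400, vacation=50, checking=850

Final balance of escrow: 300

Answer: 300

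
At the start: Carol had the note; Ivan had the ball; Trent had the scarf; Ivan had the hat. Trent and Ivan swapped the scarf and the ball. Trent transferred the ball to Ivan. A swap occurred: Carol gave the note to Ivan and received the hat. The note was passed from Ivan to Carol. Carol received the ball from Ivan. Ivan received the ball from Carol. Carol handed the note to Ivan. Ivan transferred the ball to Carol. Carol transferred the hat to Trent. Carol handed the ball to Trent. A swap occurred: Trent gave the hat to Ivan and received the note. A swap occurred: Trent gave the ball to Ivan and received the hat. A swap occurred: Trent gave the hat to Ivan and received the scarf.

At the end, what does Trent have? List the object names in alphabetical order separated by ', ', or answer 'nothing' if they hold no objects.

Answer: note, scarf

Derivation:
Tracking all object holders:
Start: note:Carol, ball:Ivan, scarf:Trent, hat:Ivan
Event 1 (swap scarf<->ball: now scarf:Ivan, ball:Trent). State: note:Carol, ball:Trent, scarf:Ivan, hat:Ivan
Event 2 (give ball: Trent -> Ivan). State: note:Carol, ball:Ivan, scarf:Ivan, hat:Ivan
Event 3 (swap note<->hat: now note:Ivan, hat:Carol). State: note:Ivan, ball:Ivan, scarf:Ivan, hat:Carol
Event 4 (give note: Ivan -> Carol). State: note:Carol, ball:Ivan, scarf:Ivan, hat:Carol
Event 5 (give ball: Ivan -> Carol). State: note:Carol, ball:Carol, scarf:Ivan, hat:Carol
Event 6 (give ball: Carol -> Ivan). State: note:Carol, ball:Ivan, scarf:Ivan, hat:Carol
Event 7 (give note: Carol -> Ivan). State: note:Ivan, ball:Ivan, scarf:Ivan, hat:Carol
Event 8 (give ball: Ivan -> Carol). State: note:Ivan, ball:Carol, scarf:Ivan, hat:Carol
Event 9 (give hat: Carol -> Trent). State: note:Ivan, ball:Carol, scarf:Ivan, hat:Trent
Event 10 (give ball: Carol -> Trent). State: note:Ivan, ball:Trent, scarf:Ivan, hat:Trent
Event 11 (swap hat<->note: now hat:Ivan, note:Trent). State: note:Trent, ball:Trent, scarf:Ivan, hat:Ivan
Event 12 (swap ball<->hat: now ball:Ivan, hat:Trent). State: note:Trent, ball:Ivan, scarf:Ivan, hat:Trent
Event 13 (swap hat<->scarf: now hat:Ivan, scarf:Trent). State: note:Trent, ball:Ivan, scarf:Trent, hat:Ivan

Final state: note:Trent, ball:Ivan, scarf:Trent, hat:Ivan
Trent holds: note, scarf.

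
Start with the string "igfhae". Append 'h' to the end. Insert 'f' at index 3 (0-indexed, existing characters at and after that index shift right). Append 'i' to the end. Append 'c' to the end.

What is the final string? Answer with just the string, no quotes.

Applying each edit step by step:
Start: "igfhae"
Op 1 (append 'h'): "igfhae" -> "igfhaeh"
Op 2 (insert 'f' at idx 3): "igfhaeh" -> "igffhaeh"
Op 3 (append 'i'): "igffhaeh" -> "igffhaehi"
Op 4 (append 'c'): "igffhaehi" -> "igffhaehic"

Answer: igffhaehic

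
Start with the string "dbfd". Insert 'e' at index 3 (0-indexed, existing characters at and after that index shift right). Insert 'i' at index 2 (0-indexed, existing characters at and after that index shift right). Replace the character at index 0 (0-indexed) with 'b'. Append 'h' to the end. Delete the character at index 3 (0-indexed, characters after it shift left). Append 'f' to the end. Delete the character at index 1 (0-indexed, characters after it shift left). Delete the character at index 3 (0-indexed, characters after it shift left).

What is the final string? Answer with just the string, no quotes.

Applying each edit step by step:
Start: "dbfd"
Op 1 (insert 'e' at idx 3): "dbfd" -> "dbfed"
Op 2 (insert 'i' at idx 2): "dbfed" -> "dbifed"
Op 3 (replace idx 0: 'd' -> 'b'): "dbifed" -> "bbifed"
Op 4 (append 'h'): "bbifed" -> "bbifedh"
Op 5 (delete idx 3 = 'f'): "bbifedh" -> "bbiedh"
Op 6 (append 'f'): "bbiedh" -> "bbiedhf"
Op 7 (delete idx 1 = 'b'): "bbiedhf" -> "biedhf"
Op 8 (delete idx 3 = 'd'): "biedhf" -> "biehf"

Answer: biehf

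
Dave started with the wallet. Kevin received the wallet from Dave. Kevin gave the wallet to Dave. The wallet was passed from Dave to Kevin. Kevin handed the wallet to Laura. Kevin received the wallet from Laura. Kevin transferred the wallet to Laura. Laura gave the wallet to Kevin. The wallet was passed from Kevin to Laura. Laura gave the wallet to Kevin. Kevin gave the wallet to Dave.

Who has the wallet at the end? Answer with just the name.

Tracking the wallet through each event:
Start: Dave has the wallet.
After event 1: Kevin has the wallet.
After event 2: Dave has the wallet.
After event 3: Kevin has the wallet.
After event 4: Laura has the wallet.
After event 5: Kevin has the wallet.
After event 6: Laura has the wallet.
After event 7: Kevin has the wallet.
After event 8: Laura has the wallet.
After event 9: Kevin has the wallet.
After event 10: Dave has the wallet.

Answer: Dave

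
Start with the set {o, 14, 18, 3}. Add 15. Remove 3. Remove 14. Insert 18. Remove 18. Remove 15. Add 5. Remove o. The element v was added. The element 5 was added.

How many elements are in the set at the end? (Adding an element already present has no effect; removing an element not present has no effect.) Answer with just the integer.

Tracking the set through each operation:
Start: {14, 18, 3, o}
Event 1 (add 15): added. Set: {14, 15, 18, 3, o}
Event 2 (remove 3): removed. Set: {14, 15, 18, o}
Event 3 (remove 14): removed. Set: {15, 18, o}
Event 4 (add 18): already present, no change. Set: {15, 18, o}
Event 5 (remove 18): removed. Set: {15, o}
Event 6 (remove 15): removed. Set: {o}
Event 7 (add 5): added. Set: {5, o}
Event 8 (remove o): removed. Set: {5}
Event 9 (add v): added. Set: {5, v}
Event 10 (add 5): already present, no change. Set: {5, v}

Final set: {5, v} (size 2)

Answer: 2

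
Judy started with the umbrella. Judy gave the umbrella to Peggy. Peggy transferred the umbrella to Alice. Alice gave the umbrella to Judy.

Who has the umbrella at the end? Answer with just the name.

Tracking the umbrella through each event:
Start: Judy has the umbrella.
After event 1: Peggy has the umbrella.
After event 2: Alice has the umbrella.
After event 3: Judy has the umbrella.

Answer: Judy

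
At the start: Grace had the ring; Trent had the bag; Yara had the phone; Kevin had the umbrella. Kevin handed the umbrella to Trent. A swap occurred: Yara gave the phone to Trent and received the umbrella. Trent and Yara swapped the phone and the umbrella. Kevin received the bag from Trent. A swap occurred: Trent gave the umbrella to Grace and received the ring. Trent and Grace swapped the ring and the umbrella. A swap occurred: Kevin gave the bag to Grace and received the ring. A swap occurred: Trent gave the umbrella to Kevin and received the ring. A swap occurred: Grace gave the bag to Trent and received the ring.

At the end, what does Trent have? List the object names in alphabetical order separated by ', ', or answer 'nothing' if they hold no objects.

Tracking all object holders:
Start: ring:Grace, bag:Trent, phone:Yara, umbrella:Kevin
Event 1 (give umbrella: Kevin -> Trent). State: ring:Grace, bag:Trent, phone:Yara, umbrella:Trent
Event 2 (swap phone<->umbrella: now phone:Trent, umbrella:Yara). State: ring:Grace, bag:Trent, phone:Trent, umbrella:Yara
Event 3 (swap phone<->umbrella: now phone:Yara, umbrella:Trent). State: ring:Grace, bag:Trent, phone:Yara, umbrella:Trent
Event 4 (give bag: Trent -> Kevin). State: ring:Grace, bag:Kevin, phone:Yara, umbrella:Trent
Event 5 (swap umbrella<->ring: now umbrella:Grace, ring:Trent). State: ring:Trent, bag:Kevin, phone:Yara, umbrella:Grace
Event 6 (swap ring<->umbrella: now ring:Grace, umbrella:Trent). State: ring:Grace, bag:Kevin, phone:Yara, umbrella:Trent
Event 7 (swap bag<->ring: now bag:Grace, ring:Kevin). State: ring:Kevin, bag:Grace, phone:Yara, umbrella:Trent
Event 8 (swap umbrella<->ring: now umbrella:Kevin, ring:Trent). State: ring:Trent, bag:Grace, phone:Yara, umbrella:Kevin
Event 9 (swap bag<->ring: now bag:Trent, ring:Grace). State: ring:Grace, bag:Trent, phone:Yara, umbrella:Kevin

Final state: ring:Grace, bag:Trent, phone:Yara, umbrella:Kevin
Trent holds: bag.

Answer: bag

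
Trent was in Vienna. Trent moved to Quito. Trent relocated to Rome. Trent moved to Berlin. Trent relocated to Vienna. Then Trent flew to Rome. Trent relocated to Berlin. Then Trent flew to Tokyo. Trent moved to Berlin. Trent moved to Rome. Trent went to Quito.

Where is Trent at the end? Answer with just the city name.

Tracking Trent's location:
Start: Trent is in Vienna.
After move 1: Vienna -> Quito. Trent is in Quito.
After move 2: Quito -> Rome. Trent is in Rome.
After move 3: Rome -> Berlin. Trent is in Berlin.
After move 4: Berlin -> Vienna. Trent is in Vienna.
After move 5: Vienna -> Rome. Trent is in Rome.
After move 6: Rome -> Berlin. Trent is in Berlin.
After move 7: Berlin -> Tokyo. Trent is in Tokyo.
After move 8: Tokyo -> Berlin. Trent is in Berlin.
After move 9: Berlin -> Rome. Trent is in Rome.
After move 10: Rome -> Quito. Trent is in Quito.

Answer: Quito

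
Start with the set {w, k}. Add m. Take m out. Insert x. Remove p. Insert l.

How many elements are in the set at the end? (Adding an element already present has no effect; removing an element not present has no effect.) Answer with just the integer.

Answer: 4

Derivation:
Tracking the set through each operation:
Start: {k, w}
Event 1 (add m): added. Set: {k, m, w}
Event 2 (remove m): removed. Set: {k, w}
Event 3 (add x): added. Set: {k, w, x}
Event 4 (remove p): not present, no change. Set: {k, w, x}
Event 5 (add l): added. Set: {k, l, w, x}

Final set: {k, l, w, x} (size 4)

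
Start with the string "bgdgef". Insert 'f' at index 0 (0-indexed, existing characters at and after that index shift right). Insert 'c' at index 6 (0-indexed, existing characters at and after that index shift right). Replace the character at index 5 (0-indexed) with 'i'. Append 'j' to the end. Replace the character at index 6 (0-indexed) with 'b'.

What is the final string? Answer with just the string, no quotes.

Applying each edit step by step:
Start: "bgdgef"
Op 1 (insert 'f' at idx 0): "bgdgef" -> "fbgdgef"
Op 2 (insert 'c' at idx 6): "fbgdgef" -> "fbgdgecf"
Op 3 (replace idx 5: 'e' -> 'i'): "fbgdgecf" -> "fbgdgicf"
Op 4 (append 'j'): "fbgdgicf" -> "fbgdgicfj"
Op 5 (replace idx 6: 'c' -> 'b'): "fbgdgicfj" -> "fbgdgibfj"

Answer: fbgdgibfj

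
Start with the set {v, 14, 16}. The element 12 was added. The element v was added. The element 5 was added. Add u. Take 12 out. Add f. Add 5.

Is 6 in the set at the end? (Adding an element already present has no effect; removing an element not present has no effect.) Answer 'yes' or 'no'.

Tracking the set through each operation:
Start: {14, 16, v}
Event 1 (add 12): added. Set: {12, 14, 16, v}
Event 2 (add v): already present, no change. Set: {12, 14, 16, v}
Event 3 (add 5): added. Set: {12, 14, 16, 5, v}
Event 4 (add u): added. Set: {12, 14, 16, 5, u, v}
Event 5 (remove 12): removed. Set: {14, 16, 5, u, v}
Event 6 (add f): added. Set: {14, 16, 5, f, u, v}
Event 7 (add 5): already present, no change. Set: {14, 16, 5, f, u, v}

Final set: {14, 16, 5, f, u, v} (size 6)
6 is NOT in the final set.

Answer: no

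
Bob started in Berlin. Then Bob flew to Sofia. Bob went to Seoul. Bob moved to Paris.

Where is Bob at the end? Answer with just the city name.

Answer: Paris

Derivation:
Tracking Bob's location:
Start: Bob is in Berlin.
After move 1: Berlin -> Sofia. Bob is in Sofia.
After move 2: Sofia -> Seoul. Bob is in Seoul.
After move 3: Seoul -> Paris. Bob is in Paris.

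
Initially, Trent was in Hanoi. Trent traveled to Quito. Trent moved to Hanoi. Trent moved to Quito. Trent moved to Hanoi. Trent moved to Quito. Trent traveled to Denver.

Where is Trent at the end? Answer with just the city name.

Tracking Trent's location:
Start: Trent is in Hanoi.
After move 1: Hanoi -> Quito. Trent is in Quito.
After move 2: Quito -> Hanoi. Trent is in Hanoi.
After move 3: Hanoi -> Quito. Trent is in Quito.
After move 4: Quito -> Hanoi. Trent is in Hanoi.
After move 5: Hanoi -> Quito. Trent is in Quito.
After move 6: Quito -> Denver. Trent is in Denver.

Answer: Denver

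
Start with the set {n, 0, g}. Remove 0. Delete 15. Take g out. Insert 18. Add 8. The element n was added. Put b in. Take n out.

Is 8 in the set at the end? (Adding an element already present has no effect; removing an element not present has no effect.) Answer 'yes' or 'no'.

Tracking the set through each operation:
Start: {0, g, n}
Event 1 (remove 0): removed. Set: {g, n}
Event 2 (remove 15): not present, no change. Set: {g, n}
Event 3 (remove g): removed. Set: {n}
Event 4 (add 18): added. Set: {18, n}
Event 5 (add 8): added. Set: {18, 8, n}
Event 6 (add n): already present, no change. Set: {18, 8, n}
Event 7 (add b): added. Set: {18, 8, b, n}
Event 8 (remove n): removed. Set: {18, 8, b}

Final set: {18, 8, b} (size 3)
8 is in the final set.

Answer: yes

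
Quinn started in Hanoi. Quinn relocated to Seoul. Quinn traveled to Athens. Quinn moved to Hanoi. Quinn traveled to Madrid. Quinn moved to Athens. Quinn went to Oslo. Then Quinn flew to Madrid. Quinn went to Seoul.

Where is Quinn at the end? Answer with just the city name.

Tracking Quinn's location:
Start: Quinn is in Hanoi.
After move 1: Hanoi -> Seoul. Quinn is in Seoul.
After move 2: Seoul -> Athens. Quinn is in Athens.
After move 3: Athens -> Hanoi. Quinn is in Hanoi.
After move 4: Hanoi -> Madrid. Quinn is in Madrid.
After move 5: Madrid -> Athens. Quinn is in Athens.
After move 6: Athens -> Oslo. Quinn is in Oslo.
After move 7: Oslo -> Madrid. Quinn is in Madrid.
After move 8: Madrid -> Seoul. Quinn is in Seoul.

Answer: Seoul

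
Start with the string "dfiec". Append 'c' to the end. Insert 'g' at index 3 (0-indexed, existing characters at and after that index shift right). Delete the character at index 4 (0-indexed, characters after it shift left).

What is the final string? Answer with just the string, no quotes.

Answer: dfigcc

Derivation:
Applying each edit step by step:
Start: "dfiec"
Op 1 (append 'c'): "dfiec" -> "dfiecc"
Op 2 (insert 'g' at idx 3): "dfiecc" -> "dfigecc"
Op 3 (delete idx 4 = 'e'): "dfigecc" -> "dfigcc"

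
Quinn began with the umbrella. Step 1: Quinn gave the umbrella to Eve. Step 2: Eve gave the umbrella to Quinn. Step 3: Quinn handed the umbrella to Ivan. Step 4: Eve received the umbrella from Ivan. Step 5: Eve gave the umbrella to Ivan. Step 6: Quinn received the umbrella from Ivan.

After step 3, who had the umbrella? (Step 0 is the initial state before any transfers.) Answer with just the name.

Tracking the umbrella holder through step 3:
After step 0 (start): Quinn
After step 1: Eve
After step 2: Quinn
After step 3: Ivan

At step 3, the holder is Ivan.

Answer: Ivan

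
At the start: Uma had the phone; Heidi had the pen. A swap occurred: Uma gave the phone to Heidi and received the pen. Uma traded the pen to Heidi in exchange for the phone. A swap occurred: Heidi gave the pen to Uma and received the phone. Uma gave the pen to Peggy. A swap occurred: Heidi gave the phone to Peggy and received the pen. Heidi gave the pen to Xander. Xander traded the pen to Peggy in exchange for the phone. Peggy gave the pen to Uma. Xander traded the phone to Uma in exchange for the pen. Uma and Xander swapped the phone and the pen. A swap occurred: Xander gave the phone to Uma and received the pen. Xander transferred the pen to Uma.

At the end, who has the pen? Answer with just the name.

Tracking all object holders:
Start: phone:Uma, pen:Heidi
Event 1 (swap phone<->pen: now phone:Heidi, pen:Uma). State: phone:Heidi, pen:Uma
Event 2 (swap pen<->phone: now pen:Heidi, phone:Uma). State: phone:Uma, pen:Heidi
Event 3 (swap pen<->phone: now pen:Uma, phone:Heidi). State: phone:Heidi, pen:Uma
Event 4 (give pen: Uma -> Peggy). State: phone:Heidi, pen:Peggy
Event 5 (swap phone<->pen: now phone:Peggy, pen:Heidi). State: phone:Peggy, pen:Heidi
Event 6 (give pen: Heidi -> Xander). State: phone:Peggy, pen:Xander
Event 7 (swap pen<->phone: now pen:Peggy, phone:Xander). State: phone:Xander, pen:Peggy
Event 8 (give pen: Peggy -> Uma). State: phone:Xander, pen:Uma
Event 9 (swap phone<->pen: now phone:Uma, pen:Xander). State: phone:Uma, pen:Xander
Event 10 (swap phone<->pen: now phone:Xander, pen:Uma). State: phone:Xander, pen:Uma
Event 11 (swap phone<->pen: now phone:Uma, pen:Xander). State: phone:Uma, pen:Xander
Event 12 (give pen: Xander -> Uma). State: phone:Uma, pen:Uma

Final state: phone:Uma, pen:Uma
The pen is held by Uma.

Answer: Uma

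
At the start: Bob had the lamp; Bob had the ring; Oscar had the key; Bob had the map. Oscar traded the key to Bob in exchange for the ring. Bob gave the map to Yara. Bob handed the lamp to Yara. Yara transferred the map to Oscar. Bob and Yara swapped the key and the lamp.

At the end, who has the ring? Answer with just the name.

Tracking all object holders:
Start: lamp:Bob, ring:Bob, key:Oscar, map:Bob
Event 1 (swap key<->ring: now key:Bob, ring:Oscar). State: lamp:Bob, ring:Oscar, key:Bob, map:Bob
Event 2 (give map: Bob -> Yara). State: lamp:Bob, ring:Oscar, key:Bob, map:Yara
Event 3 (give lamp: Bob -> Yara). State: lamp:Yara, ring:Oscar, key:Bob, map:Yara
Event 4 (give map: Yara -> Oscar). State: lamp:Yara, ring:Oscar, key:Bob, map:Oscar
Event 5 (swap key<->lamp: now key:Yara, lamp:Bob). State: lamp:Bob, ring:Oscar, key:Yara, map:Oscar

Final state: lamp:Bob, ring:Oscar, key:Yara, map:Oscar
The ring is held by Oscar.

Answer: Oscar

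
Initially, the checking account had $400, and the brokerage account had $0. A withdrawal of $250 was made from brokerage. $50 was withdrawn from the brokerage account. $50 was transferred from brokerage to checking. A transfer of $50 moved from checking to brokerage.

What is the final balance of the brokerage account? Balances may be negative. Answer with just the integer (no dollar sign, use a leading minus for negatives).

Answer: -300

Derivation:
Tracking account balances step by step:
Start: checking=400, brokerage=0
Event 1 (withdraw 250 from brokerage): brokerage: 0 - 250 = -250. Balances: checking=400, brokerage=-250
Event 2 (withdraw 50 from brokerage): brokerage: -250 - 50 = -300. Balances: checking=400, brokerage=-300
Event 3 (transfer 50 brokerage -> checking): brokerage: -300 - 50 = -350, checking: 400 + 50 = 450. Balances: checking=450, brokerage=-350
Event 4 (transfer 50 checking -> brokerage): checking: 450 - 50 = 400, brokerage: -350 + 50 = -300. Balances: checking=400, brokerage=-300

Final balance of brokerage: -300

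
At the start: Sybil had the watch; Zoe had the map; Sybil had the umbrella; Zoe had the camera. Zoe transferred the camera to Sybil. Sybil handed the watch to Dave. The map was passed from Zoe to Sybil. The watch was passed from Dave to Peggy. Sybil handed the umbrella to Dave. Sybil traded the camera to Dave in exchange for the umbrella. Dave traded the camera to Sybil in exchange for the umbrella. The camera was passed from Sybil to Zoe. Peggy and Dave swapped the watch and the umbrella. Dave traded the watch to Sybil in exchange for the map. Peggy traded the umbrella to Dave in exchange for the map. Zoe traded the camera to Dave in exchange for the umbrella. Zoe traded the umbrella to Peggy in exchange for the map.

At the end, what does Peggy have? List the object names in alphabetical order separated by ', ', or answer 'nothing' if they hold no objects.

Tracking all object holders:
Start: watch:Sybil, map:Zoe, umbrella:Sybil, camera:Zoe
Event 1 (give camera: Zoe -> Sybil). State: watch:Sybil, map:Zoe, umbrella:Sybil, camera:Sybil
Event 2 (give watch: Sybil -> Dave). State: watch:Dave, map:Zoe, umbrella:Sybil, camera:Sybil
Event 3 (give map: Zoe -> Sybil). State: watch:Dave, map:Sybil, umbrella:Sybil, camera:Sybil
Event 4 (give watch: Dave -> Peggy). State: watch:Peggy, map:Sybil, umbrella:Sybil, camera:Sybil
Event 5 (give umbrella: Sybil -> Dave). State: watch:Peggy, map:Sybil, umbrella:Dave, camera:Sybil
Event 6 (swap camera<->umbrella: now camera:Dave, umbrella:Sybil). State: watch:Peggy, map:Sybil, umbrella:Sybil, camera:Dave
Event 7 (swap camera<->umbrella: now camera:Sybil, umbrella:Dave). State: watch:Peggy, map:Sybil, umbrella:Dave, camera:Sybil
Event 8 (give camera: Sybil -> Zoe). State: watch:Peggy, map:Sybil, umbrella:Dave, camera:Zoe
Event 9 (swap watch<->umbrella: now watch:Dave, umbrella:Peggy). State: watch:Dave, map:Sybil, umbrella:Peggy, camera:Zoe
Event 10 (swap watch<->map: now watch:Sybil, map:Dave). State: watch:Sybil, map:Dave, umbrella:Peggy, camera:Zoe
Event 11 (swap umbrella<->map: now umbrella:Dave, map:Peggy). State: watch:Sybil, map:Peggy, umbrella:Dave, camera:Zoe
Event 12 (swap camera<->umbrella: now camera:Dave, umbrella:Zoe). State: watch:Sybil, map:Peggy, umbrella:Zoe, camera:Dave
Event 13 (swap umbrella<->map: now umbrella:Peggy, map:Zoe). State: watch:Sybil, map:Zoe, umbrella:Peggy, camera:Dave

Final state: watch:Sybil, map:Zoe, umbrella:Peggy, camera:Dave
Peggy holds: umbrella.

Answer: umbrella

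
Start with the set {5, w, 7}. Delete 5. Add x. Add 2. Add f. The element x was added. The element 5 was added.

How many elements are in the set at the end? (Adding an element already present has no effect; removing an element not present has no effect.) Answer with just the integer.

Tracking the set through each operation:
Start: {5, 7, w}
Event 1 (remove 5): removed. Set: {7, w}
Event 2 (add x): added. Set: {7, w, x}
Event 3 (add 2): added. Set: {2, 7, w, x}
Event 4 (add f): added. Set: {2, 7, f, w, x}
Event 5 (add x): already present, no change. Set: {2, 7, f, w, x}
Event 6 (add 5): added. Set: {2, 5, 7, f, w, x}

Final set: {2, 5, 7, f, w, x} (size 6)

Answer: 6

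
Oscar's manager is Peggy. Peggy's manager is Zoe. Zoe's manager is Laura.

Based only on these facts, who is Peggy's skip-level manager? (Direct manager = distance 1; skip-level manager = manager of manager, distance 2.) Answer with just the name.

Reconstructing the manager chain from the given facts:
  Laura -> Zoe -> Peggy -> Oscar
(each arrow means 'manager of the next')
Positions in the chain (0 = top):
  position of Laura: 0
  position of Zoe: 1
  position of Peggy: 2
  position of Oscar: 3

Peggy is at position 2; the skip-level manager is 2 steps up the chain, i.e. position 0: Laura.

Answer: Laura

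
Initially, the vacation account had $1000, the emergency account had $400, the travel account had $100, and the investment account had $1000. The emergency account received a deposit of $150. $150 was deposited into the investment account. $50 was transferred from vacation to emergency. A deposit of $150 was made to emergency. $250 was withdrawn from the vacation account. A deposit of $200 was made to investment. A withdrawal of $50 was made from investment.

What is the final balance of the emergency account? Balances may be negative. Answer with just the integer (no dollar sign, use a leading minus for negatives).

Tracking account balances step by step:
Start: vacation=1000, emergency=400, travel=100, investment=1000
Event 1 (deposit 150 to emergency): emergency: 400 + 150 = 550. Balances: vacation=1000, emergency=550, travel=100, investment=1000
Event 2 (deposit 150 to investment): investment: 1000 + 150 = 1150. Balances: vacation=1000, emergency=550, travel=100, investment=1150
Event 3 (transfer 50 vacation -> emergency): vacation: 1000 - 50 = 950, emergency: 550 + 50 = 600. Balances: vacation=950, emergency=600, travel=100, investment=1150
Event 4 (deposit 150 to emergency): emergency: 600 + 150 = 750. Balances: vacation=950, emergency=750, travel=100, investment=1150
Event 5 (withdraw 250 from vacation): vacation: 950 - 250 = 700. Balances: vacation=700, emergency=750, travel=100, investment=1150
Event 6 (deposit 200 to investment): investment: 1150 + 200 = 1350. Balances: vacation=700, emergency=750, travel=100, investment=1350
Event 7 (withdraw 50 from investment): investment: 1350 - 50 = 1300. Balances: vacation=700, emergency=750, travel=100, investment=1300

Final balance of emergency: 750

Answer: 750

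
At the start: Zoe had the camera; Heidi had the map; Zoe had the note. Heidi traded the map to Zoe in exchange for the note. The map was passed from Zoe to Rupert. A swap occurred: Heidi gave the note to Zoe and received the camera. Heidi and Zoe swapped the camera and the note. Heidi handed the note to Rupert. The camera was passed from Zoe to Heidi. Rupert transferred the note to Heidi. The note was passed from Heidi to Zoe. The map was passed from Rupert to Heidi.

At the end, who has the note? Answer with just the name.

Tracking all object holders:
Start: camera:Zoe, map:Heidi, note:Zoe
Event 1 (swap map<->note: now map:Zoe, note:Heidi). State: camera:Zoe, map:Zoe, note:Heidi
Event 2 (give map: Zoe -> Rupert). State: camera:Zoe, map:Rupert, note:Heidi
Event 3 (swap note<->camera: now note:Zoe, camera:Heidi). State: camera:Heidi, map:Rupert, note:Zoe
Event 4 (swap camera<->note: now camera:Zoe, note:Heidi). State: camera:Zoe, map:Rupert, note:Heidi
Event 5 (give note: Heidi -> Rupert). State: camera:Zoe, map:Rupert, note:Rupert
Event 6 (give camera: Zoe -> Heidi). State: camera:Heidi, map:Rupert, note:Rupert
Event 7 (give note: Rupert -> Heidi). State: camera:Heidi, map:Rupert, note:Heidi
Event 8 (give note: Heidi -> Zoe). State: camera:Heidi, map:Rupert, note:Zoe
Event 9 (give map: Rupert -> Heidi). State: camera:Heidi, map:Heidi, note:Zoe

Final state: camera:Heidi, map:Heidi, note:Zoe
The note is held by Zoe.

Answer: Zoe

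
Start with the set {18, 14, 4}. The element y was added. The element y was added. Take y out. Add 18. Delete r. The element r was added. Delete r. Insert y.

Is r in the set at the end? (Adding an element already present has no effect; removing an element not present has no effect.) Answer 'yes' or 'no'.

Answer: no

Derivation:
Tracking the set through each operation:
Start: {14, 18, 4}
Event 1 (add y): added. Set: {14, 18, 4, y}
Event 2 (add y): already present, no change. Set: {14, 18, 4, y}
Event 3 (remove y): removed. Set: {14, 18, 4}
Event 4 (add 18): already present, no change. Set: {14, 18, 4}
Event 5 (remove r): not present, no change. Set: {14, 18, 4}
Event 6 (add r): added. Set: {14, 18, 4, r}
Event 7 (remove r): removed. Set: {14, 18, 4}
Event 8 (add y): added. Set: {14, 18, 4, y}

Final set: {14, 18, 4, y} (size 4)
r is NOT in the final set.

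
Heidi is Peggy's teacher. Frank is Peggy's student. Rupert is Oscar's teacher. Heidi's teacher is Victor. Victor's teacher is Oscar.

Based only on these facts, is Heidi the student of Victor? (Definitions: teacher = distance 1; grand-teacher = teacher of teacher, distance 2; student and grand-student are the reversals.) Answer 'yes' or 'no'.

Answer: yes

Derivation:
Reconstructing the teacher chain from the given facts:
  Rupert -> Oscar -> Victor -> Heidi -> Peggy -> Frank
(each arrow means 'teacher of the next')
Positions in the chain (0 = top):
  position of Rupert: 0
  position of Oscar: 1
  position of Victor: 2
  position of Heidi: 3
  position of Peggy: 4
  position of Frank: 5

Heidi is at position 3, Victor is at position 2; signed distance (j - i) = -1.
'student' requires j - i = -1. Actual distance is -1, so the relation HOLDS.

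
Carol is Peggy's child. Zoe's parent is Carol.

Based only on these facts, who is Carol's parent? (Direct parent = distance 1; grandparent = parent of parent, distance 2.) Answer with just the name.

Answer: Peggy

Derivation:
Reconstructing the parent chain from the given facts:
  Peggy -> Carol -> Zoe
(each arrow means 'parent of the next')
Positions in the chain (0 = top):
  position of Peggy: 0
  position of Carol: 1
  position of Zoe: 2

Carol is at position 1; the parent is 1 step up the chain, i.e. position 0: Peggy.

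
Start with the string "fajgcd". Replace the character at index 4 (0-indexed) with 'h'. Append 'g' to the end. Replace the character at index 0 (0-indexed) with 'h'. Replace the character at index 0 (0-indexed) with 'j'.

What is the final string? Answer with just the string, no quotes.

Applying each edit step by step:
Start: "fajgcd"
Op 1 (replace idx 4: 'c' -> 'h'): "fajgcd" -> "fajghd"
Op 2 (append 'g'): "fajghd" -> "fajghdg"
Op 3 (replace idx 0: 'f' -> 'h'): "fajghdg" -> "hajghdg"
Op 4 (replace idx 0: 'h' -> 'j'): "hajghdg" -> "jajghdg"

Answer: jajghdg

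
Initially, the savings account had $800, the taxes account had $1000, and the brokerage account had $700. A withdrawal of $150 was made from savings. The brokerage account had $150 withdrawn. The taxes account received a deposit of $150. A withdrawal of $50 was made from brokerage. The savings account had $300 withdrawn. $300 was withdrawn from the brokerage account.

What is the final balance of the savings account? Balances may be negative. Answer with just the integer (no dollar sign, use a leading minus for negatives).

Answer: 350

Derivation:
Tracking account balances step by step:
Start: savings=800, taxes=1000, brokerage=700
Event 1 (withdraw 150 from savings): savings: 800 - 150 = 650. Balances: savings=650, taxes=1000, brokerage=700
Event 2 (withdraw 150 from brokerage): brokerage: 700 - 150 = 550. Balances: savings=650, taxes=1000, brokerage=550
Event 3 (deposit 150 to taxes): taxes: 1000 + 150 = 1150. Balances: savings=650, taxes=1150, brokerage=550
Event 4 (withdraw 50 from brokerage): brokerage: 550 - 50 = 500. Balances: savings=650, taxes=1150, brokerage=500
Event 5 (withdraw 300 from savings): savings: 650 - 300 = 350. Balances: savings=350, taxes=1150, brokerage=500
Event 6 (withdraw 300 from brokerage): brokerage: 500 - 300 = 200. Balances: savings=350, taxes=1150, brokerage=200

Final balance of savings: 350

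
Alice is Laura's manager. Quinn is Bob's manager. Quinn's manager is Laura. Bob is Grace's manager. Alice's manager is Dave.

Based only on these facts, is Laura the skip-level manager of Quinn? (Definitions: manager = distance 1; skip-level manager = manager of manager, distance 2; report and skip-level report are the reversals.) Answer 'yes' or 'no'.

Answer: no

Derivation:
Reconstructing the manager chain from the given facts:
  Dave -> Alice -> Laura -> Quinn -> Bob -> Grace
(each arrow means 'manager of the next')
Positions in the chain (0 = top):
  position of Dave: 0
  position of Alice: 1
  position of Laura: 2
  position of Quinn: 3
  position of Bob: 4
  position of Grace: 5

Laura is at position 2, Quinn is at position 3; signed distance (j - i) = 1.
'skip-level manager' requires j - i = 2. Actual distance is 1, so the relation does NOT hold.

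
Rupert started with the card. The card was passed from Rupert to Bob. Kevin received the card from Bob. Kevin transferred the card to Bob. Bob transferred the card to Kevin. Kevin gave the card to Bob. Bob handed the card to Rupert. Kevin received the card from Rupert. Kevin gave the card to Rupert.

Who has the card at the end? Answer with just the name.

Answer: Rupert

Derivation:
Tracking the card through each event:
Start: Rupert has the card.
After event 1: Bob has the card.
After event 2: Kevin has the card.
After event 3: Bob has the card.
After event 4: Kevin has the card.
After event 5: Bob has the card.
After event 6: Rupert has the card.
After event 7: Kevin has the card.
After event 8: Rupert has the card.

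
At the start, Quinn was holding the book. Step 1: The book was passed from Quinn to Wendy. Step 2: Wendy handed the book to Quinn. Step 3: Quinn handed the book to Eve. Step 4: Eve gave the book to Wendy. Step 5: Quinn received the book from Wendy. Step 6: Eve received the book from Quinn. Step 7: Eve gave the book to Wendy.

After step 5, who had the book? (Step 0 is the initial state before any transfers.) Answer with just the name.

Tracking the book holder through step 5:
After step 0 (start): Quinn
After step 1: Wendy
After step 2: Quinn
After step 3: Eve
After step 4: Wendy
After step 5: Quinn

At step 5, the holder is Quinn.

Answer: Quinn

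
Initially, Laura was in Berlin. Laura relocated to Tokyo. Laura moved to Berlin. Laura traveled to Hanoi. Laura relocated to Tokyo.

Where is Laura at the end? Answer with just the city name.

Answer: Tokyo

Derivation:
Tracking Laura's location:
Start: Laura is in Berlin.
After move 1: Berlin -> Tokyo. Laura is in Tokyo.
After move 2: Tokyo -> Berlin. Laura is in Berlin.
After move 3: Berlin -> Hanoi. Laura is in Hanoi.
After move 4: Hanoi -> Tokyo. Laura is in Tokyo.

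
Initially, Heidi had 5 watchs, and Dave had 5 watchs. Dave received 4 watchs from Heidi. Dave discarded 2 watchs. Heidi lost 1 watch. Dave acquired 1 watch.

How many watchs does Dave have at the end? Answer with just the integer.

Answer: 8

Derivation:
Tracking counts step by step:
Start: Heidi=5, Dave=5
Event 1 (Heidi -> Dave, 4): Heidi: 5 -> 1, Dave: 5 -> 9. State: Heidi=1, Dave=9
Event 2 (Dave -2): Dave: 9 -> 7. State: Heidi=1, Dave=7
Event 3 (Heidi -1): Heidi: 1 -> 0. State: Heidi=0, Dave=7
Event 4 (Dave +1): Dave: 7 -> 8. State: Heidi=0, Dave=8

Dave's final count: 8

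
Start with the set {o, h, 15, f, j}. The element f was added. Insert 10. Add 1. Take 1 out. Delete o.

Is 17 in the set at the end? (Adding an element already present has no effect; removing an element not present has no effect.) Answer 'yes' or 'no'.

Tracking the set through each operation:
Start: {15, f, h, j, o}
Event 1 (add f): already present, no change. Set: {15, f, h, j, o}
Event 2 (add 10): added. Set: {10, 15, f, h, j, o}
Event 3 (add 1): added. Set: {1, 10, 15, f, h, j, o}
Event 4 (remove 1): removed. Set: {10, 15, f, h, j, o}
Event 5 (remove o): removed. Set: {10, 15, f, h, j}

Final set: {10, 15, f, h, j} (size 5)
17 is NOT in the final set.

Answer: no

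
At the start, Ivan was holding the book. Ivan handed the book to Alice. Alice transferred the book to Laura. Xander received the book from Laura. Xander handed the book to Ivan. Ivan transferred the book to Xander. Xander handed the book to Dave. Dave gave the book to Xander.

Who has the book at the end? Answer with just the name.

Answer: Xander

Derivation:
Tracking the book through each event:
Start: Ivan has the book.
After event 1: Alice has the book.
After event 2: Laura has the book.
After event 3: Xander has the book.
After event 4: Ivan has the book.
After event 5: Xander has the book.
After event 6: Dave has the book.
After event 7: Xander has the book.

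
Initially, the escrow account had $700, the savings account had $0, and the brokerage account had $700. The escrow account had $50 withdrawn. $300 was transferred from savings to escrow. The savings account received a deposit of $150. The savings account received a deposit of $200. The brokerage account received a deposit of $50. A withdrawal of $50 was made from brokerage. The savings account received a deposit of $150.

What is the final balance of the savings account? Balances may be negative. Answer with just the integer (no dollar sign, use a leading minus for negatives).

Tracking account balances step by step:
Start: escrow=700, savings=0, brokerage=700
Event 1 (withdraw 50 from escrow): escrow: 700 - 50 = 650. Balances: escrow=650, savings=0, brokerage=700
Event 2 (transfer 300 savings -> escrow): savings: 0 - 300 = -300, escrow: 650 + 300 = 950. Balances: escrow=950, savings=-300, brokerage=700
Event 3 (deposit 150 to savings): savings: -300 + 150 = -150. Balances: escrow=950, savings=-150, brokerage=700
Event 4 (deposit 200 to savings): savings: -150 + 200 = 50. Balances: escrow=950, savings=50, brokerage=700
Event 5 (deposit 50 to brokerage): brokerage: 700 + 50 = 750. Balances: escrow=950, savings=50, brokerage=750
Event 6 (withdraw 50 from brokerage): brokerage: 750 - 50 = 700. Balances: escrow=950, savings=50, brokerage=700
Event 7 (deposit 150 to savings): savings: 50 + 150 = 200. Balances: escrow=950, savings=200, brokerage=700

Final balance of savings: 200

Answer: 200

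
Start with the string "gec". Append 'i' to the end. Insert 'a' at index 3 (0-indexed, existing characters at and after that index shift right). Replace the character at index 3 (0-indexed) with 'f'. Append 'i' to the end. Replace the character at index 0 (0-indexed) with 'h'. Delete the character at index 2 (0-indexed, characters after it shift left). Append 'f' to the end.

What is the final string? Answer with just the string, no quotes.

Answer: hefiif

Derivation:
Applying each edit step by step:
Start: "gec"
Op 1 (append 'i'): "gec" -> "geci"
Op 2 (insert 'a' at idx 3): "geci" -> "gecai"
Op 3 (replace idx 3: 'a' -> 'f'): "gecai" -> "gecfi"
Op 4 (append 'i'): "gecfi" -> "gecfii"
Op 5 (replace idx 0: 'g' -> 'h'): "gecfii" -> "hecfii"
Op 6 (delete idx 2 = 'c'): "hecfii" -> "hefii"
Op 7 (append 'f'): "hefii" -> "hefiif"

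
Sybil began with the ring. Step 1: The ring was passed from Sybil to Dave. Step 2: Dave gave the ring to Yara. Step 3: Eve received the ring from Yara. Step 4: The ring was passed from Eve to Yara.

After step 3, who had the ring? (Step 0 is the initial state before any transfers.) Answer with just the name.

Answer: Eve

Derivation:
Tracking the ring holder through step 3:
After step 0 (start): Sybil
After step 1: Dave
After step 2: Yara
After step 3: Eve

At step 3, the holder is Eve.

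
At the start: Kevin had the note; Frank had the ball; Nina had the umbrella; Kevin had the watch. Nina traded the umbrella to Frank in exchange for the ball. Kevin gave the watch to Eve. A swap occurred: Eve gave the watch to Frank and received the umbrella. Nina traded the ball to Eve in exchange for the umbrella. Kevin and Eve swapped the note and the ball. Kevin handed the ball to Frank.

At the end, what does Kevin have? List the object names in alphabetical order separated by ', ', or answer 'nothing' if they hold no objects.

Tracking all object holders:
Start: note:Kevin, ball:Frank, umbrella:Nina, watch:Kevin
Event 1 (swap umbrella<->ball: now umbrella:Frank, ball:Nina). State: note:Kevin, ball:Nina, umbrella:Frank, watch:Kevin
Event 2 (give watch: Kevin -> Eve). State: note:Kevin, ball:Nina, umbrella:Frank, watch:Eve
Event 3 (swap watch<->umbrella: now watch:Frank, umbrella:Eve). State: note:Kevin, ball:Nina, umbrella:Eve, watch:Frank
Event 4 (swap ball<->umbrella: now ball:Eve, umbrella:Nina). State: note:Kevin, ball:Eve, umbrella:Nina, watch:Frank
Event 5 (swap note<->ball: now note:Eve, ball:Kevin). State: note:Eve, ball:Kevin, umbrella:Nina, watch:Frank
Event 6 (give ball: Kevin -> Frank). State: note:Eve, ball:Frank, umbrella:Nina, watch:Frank

Final state: note:Eve, ball:Frank, umbrella:Nina, watch:Frank
Kevin holds: (nothing).

Answer: nothing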